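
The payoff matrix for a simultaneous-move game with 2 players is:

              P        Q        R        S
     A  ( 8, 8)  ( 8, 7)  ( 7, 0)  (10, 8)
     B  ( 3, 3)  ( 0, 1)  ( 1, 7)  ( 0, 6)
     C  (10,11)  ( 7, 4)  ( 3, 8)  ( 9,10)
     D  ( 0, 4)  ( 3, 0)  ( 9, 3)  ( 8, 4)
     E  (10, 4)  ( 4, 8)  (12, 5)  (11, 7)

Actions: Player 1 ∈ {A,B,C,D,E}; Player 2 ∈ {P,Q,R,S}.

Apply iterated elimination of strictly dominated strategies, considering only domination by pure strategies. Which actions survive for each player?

P1 drop B (A beats it: P:8>3 Q:8>0 R:7>1 S:10>0)
P1 drop D (E beats it: P:10>0 Q:4>3 R:12>9 S:11>8)
P2 drop R (S beats it: A:8>0 C:10>8 E:7>5)
P1→{A,C,E} P2→{P,Q,S}

Survivors P1:{A,C,E} P2:{P,Q,S}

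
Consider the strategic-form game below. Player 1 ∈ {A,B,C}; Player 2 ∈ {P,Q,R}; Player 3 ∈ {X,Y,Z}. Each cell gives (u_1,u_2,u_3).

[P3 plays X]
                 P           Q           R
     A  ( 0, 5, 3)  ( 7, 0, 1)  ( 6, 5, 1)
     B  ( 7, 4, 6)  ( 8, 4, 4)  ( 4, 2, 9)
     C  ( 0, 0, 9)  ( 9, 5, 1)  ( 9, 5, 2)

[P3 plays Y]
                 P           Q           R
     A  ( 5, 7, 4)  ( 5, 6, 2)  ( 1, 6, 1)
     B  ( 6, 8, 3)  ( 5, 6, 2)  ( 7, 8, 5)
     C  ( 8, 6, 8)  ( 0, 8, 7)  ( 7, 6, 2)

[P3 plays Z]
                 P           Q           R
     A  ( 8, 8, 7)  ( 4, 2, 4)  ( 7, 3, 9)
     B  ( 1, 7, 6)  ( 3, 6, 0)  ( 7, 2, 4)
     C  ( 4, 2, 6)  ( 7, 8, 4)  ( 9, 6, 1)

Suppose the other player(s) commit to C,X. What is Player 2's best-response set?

argmax u_2 = {Q,R}

u_2(P vs C,X) = 0
u_2(Q vs C,X) = 5
u_2(R vs C,X) = 5
max payoff 5 at {Q,R}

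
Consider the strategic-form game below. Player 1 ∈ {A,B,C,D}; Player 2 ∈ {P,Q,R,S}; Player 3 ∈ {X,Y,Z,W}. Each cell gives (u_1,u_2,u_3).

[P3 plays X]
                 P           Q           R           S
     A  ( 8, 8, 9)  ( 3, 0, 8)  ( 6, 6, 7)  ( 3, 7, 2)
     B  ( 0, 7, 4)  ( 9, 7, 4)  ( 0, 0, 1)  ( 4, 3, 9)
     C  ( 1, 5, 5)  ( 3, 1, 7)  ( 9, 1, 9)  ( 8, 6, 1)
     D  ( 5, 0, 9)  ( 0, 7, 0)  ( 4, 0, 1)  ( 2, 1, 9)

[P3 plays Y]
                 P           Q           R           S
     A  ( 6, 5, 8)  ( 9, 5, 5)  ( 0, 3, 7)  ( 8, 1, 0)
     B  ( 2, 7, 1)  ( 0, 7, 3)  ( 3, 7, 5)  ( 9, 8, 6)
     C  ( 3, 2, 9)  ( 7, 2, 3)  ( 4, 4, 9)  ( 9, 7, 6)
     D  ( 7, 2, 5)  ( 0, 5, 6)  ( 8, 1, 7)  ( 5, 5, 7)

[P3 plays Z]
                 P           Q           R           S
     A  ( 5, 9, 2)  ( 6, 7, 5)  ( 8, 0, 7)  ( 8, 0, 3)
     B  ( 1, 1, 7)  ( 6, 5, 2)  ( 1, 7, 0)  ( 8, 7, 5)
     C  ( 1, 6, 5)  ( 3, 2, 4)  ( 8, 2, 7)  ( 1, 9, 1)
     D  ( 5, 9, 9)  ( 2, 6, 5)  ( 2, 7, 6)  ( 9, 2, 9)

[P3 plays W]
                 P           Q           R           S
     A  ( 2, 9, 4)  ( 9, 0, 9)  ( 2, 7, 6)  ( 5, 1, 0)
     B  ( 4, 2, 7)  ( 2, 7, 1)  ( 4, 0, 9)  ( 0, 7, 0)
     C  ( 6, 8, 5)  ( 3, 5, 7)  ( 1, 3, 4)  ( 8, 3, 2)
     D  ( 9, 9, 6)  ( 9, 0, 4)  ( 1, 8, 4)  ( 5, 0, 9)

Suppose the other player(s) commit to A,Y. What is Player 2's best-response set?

u_2(P vs A,Y) = 5
u_2(Q vs A,Y) = 5
u_2(R vs A,Y) = 3
u_2(S vs A,Y) = 1
max payoff 5 at {P,Q}

P2 best: {P,Q}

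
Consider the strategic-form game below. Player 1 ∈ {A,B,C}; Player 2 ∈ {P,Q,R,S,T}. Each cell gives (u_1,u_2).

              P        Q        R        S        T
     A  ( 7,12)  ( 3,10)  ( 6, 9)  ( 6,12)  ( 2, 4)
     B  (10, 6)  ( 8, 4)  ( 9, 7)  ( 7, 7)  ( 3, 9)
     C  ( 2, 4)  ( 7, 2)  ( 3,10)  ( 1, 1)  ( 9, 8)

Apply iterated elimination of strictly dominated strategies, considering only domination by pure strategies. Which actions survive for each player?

P1 drop A (B beats it: P:10>7 Q:8>3 R:9>6 S:7>6 T:3>2)
P2 drop P (R beats it: B:7>6 C:10>4)
P2 drop Q (R beats it: B:7>4 C:10>2)
P2 drop S (T beats it: B:9>7 C:8>1)
P1→{B,C} P2→{R,T}

Survivors P1:{B,C} P2:{R,T}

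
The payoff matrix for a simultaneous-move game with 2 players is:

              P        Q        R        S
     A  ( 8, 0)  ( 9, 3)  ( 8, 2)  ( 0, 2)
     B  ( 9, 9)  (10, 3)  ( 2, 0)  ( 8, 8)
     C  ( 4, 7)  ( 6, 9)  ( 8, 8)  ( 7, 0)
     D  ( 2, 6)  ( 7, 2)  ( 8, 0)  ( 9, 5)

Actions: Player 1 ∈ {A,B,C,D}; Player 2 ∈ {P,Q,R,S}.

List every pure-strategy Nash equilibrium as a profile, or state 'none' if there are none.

NE set: (B,P)

(A,P): not NE [P1→B gives 9>8; P2→Q gives 3>0]
(A,Q): not NE [P1→B gives 10>9]
(A,R): not NE [P2→Q gives 3>2]
(A,S): not NE [P1→D gives 9>0; P2→Q gives 3>2]
(B,P): NE
(B,Q): not NE [P2→P gives 9>3]
(B,R): not NE [P1→D gives 8>2; P2→P gives 9>0]
(B,S): not NE [P1→D gives 9>8; P2→P gives 9>8]
(C,P): not NE [P1→B gives 9>4; P2→Q gives 9>7]
(C,Q): not NE [P1→B gives 10>6]
(C,R): not NE [P2→Q gives 9>8]
(C,S): not NE [P1→D gives 9>7; P2→Q gives 9>0]
(D,P): not NE [P1→B gives 9>2]
(D,Q): not NE [P1→B gives 10>7; P2→P gives 6>2]
(D,R): not NE [P2→P gives 6>0]
(D,S): not NE [P2→P gives 6>5]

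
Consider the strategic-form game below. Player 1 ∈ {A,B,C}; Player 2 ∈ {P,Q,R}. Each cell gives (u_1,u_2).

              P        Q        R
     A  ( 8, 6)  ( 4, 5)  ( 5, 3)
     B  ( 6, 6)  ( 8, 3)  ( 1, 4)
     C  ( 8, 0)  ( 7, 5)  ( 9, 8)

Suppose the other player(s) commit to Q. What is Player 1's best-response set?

P1 best: {B}

u_1(A vs Q) = 4
u_1(B vs Q) = 8
u_1(C vs Q) = 7
max payoff 8 at {B}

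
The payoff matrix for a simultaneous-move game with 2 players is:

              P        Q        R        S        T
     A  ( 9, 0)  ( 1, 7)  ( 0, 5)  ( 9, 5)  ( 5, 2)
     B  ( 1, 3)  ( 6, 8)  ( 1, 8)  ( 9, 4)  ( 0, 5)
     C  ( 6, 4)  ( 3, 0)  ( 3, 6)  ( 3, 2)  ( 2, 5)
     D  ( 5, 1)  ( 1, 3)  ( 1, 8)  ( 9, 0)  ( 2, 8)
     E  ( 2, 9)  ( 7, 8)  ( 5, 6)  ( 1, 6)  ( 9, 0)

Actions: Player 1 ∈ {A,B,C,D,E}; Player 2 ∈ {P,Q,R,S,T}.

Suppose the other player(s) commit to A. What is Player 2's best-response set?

u_2(P vs A) = 0
u_2(Q vs A) = 7
u_2(R vs A) = 5
u_2(S vs A) = 5
u_2(T vs A) = 2
max payoff 7 at {Q}

BR_2 = {Q}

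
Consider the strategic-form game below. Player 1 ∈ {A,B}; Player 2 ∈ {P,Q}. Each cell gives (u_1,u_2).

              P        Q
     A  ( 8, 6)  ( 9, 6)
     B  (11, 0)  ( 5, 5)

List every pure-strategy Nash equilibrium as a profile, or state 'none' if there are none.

(A,P): not NE [P1→B gives 11>8]
(A,Q): NE
(B,P): not NE [P2→Q gives 5>0]
(B,Q): not NE [P1→A gives 9>5]

Nash profiles: (A,Q)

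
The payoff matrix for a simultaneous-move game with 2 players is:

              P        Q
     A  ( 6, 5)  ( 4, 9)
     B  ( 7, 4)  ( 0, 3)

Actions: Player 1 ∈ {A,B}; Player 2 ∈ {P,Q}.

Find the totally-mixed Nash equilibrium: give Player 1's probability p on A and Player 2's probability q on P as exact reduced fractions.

P1 indiff ⇒ q·6+(1-q)·4 = q·7+(1-q)·0 ⇒ q(-1) = (1-q)(-4) ⇒ q = 4/5
P2 indiff ⇒ p·5+(1-p)·4 = p·9+(1-p)·3 ⇒ p(-4) = (1-p)(-1) ⇒ p = 1/5

p=1/5, q=4/5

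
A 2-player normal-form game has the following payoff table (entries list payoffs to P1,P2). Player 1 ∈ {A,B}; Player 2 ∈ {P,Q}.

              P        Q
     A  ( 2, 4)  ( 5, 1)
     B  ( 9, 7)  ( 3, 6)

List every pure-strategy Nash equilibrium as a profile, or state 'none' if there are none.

(A,P): not NE [P1→B gives 9>2]
(A,Q): not NE [P2→P gives 4>1]
(B,P): NE
(B,Q): not NE [P1→A gives 5>3; P2→P gives 7>6]

Nash profiles: (B,P)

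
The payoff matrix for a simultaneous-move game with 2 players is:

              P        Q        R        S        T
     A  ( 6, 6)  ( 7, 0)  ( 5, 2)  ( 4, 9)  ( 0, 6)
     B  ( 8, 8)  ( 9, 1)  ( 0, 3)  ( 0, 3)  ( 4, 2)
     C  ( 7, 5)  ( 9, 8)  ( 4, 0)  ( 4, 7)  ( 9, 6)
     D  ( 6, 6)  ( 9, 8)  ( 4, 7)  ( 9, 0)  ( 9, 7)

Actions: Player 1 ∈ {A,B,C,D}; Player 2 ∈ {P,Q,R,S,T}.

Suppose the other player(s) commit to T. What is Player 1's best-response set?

u_1(A vs T) = 0
u_1(B vs T) = 4
u_1(C vs T) = 9
u_1(D vs T) = 9
max payoff 9 at {C,D}

P1 best: {C,D}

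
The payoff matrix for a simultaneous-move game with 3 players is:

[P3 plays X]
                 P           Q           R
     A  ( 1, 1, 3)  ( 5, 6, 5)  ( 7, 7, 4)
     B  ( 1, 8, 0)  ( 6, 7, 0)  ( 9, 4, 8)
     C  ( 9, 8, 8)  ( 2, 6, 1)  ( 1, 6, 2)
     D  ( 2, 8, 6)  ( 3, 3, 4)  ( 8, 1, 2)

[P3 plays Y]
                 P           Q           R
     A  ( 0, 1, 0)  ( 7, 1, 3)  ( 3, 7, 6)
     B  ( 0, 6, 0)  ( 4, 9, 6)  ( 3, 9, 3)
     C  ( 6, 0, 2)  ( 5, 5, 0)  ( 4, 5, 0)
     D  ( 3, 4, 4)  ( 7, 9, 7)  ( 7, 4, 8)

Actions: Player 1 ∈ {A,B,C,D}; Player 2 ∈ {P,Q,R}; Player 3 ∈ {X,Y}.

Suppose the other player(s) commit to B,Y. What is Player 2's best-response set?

u_2(P vs B,Y) = 6
u_2(Q vs B,Y) = 9
u_2(R vs B,Y) = 9
max payoff 9 at {Q,R}

BR_2 = {Q,R}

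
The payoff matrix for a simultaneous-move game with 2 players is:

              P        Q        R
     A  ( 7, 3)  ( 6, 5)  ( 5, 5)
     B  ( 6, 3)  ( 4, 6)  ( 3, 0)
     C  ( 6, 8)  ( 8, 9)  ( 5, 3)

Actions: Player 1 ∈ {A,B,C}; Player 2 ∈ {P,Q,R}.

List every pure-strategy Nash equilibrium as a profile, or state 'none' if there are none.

(A,P): not NE [P2→R gives 5>3]
(A,Q): not NE [P1→C gives 8>6]
(A,R): NE
(B,P): not NE [P1→A gives 7>6; P2→Q gives 6>3]
(B,Q): not NE [P1→C gives 8>4]
(B,R): not NE [P1→C gives 5>3; P2→Q gives 6>0]
(C,P): not NE [P1→A gives 7>6; P2→Q gives 9>8]
(C,Q): NE
(C,R): not NE [P2→Q gives 9>3]

PSNE = {(A,R), (C,Q)}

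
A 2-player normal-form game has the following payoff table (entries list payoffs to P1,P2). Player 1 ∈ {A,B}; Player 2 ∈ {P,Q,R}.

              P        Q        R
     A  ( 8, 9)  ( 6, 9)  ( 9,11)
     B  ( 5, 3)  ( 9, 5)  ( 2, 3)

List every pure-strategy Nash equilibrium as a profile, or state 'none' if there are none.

Nash profiles: (A,R), (B,Q)

(A,P): not NE [P2→R gives 11>9]
(A,Q): not NE [P1→B gives 9>6; P2→R gives 11>9]
(A,R): NE
(B,P): not NE [P1→A gives 8>5; P2→Q gives 5>3]
(B,Q): NE
(B,R): not NE [P1→A gives 9>2; P2→Q gives 5>3]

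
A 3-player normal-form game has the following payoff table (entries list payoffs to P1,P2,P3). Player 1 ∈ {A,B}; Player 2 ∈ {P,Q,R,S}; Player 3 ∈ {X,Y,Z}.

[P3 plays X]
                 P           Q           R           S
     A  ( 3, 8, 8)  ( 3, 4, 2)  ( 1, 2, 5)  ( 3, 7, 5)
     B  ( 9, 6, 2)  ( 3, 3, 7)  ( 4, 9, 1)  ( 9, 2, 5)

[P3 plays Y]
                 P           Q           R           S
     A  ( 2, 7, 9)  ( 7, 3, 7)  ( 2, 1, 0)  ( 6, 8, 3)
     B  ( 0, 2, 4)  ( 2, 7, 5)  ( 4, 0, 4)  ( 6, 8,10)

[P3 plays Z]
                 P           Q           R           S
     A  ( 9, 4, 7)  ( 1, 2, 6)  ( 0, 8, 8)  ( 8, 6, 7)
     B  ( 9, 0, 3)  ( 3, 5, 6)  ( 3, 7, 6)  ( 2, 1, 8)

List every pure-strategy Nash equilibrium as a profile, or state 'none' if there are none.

Nash profiles: (B,R,Z), (B,S,Y)

(A,P,X): not NE [P1→B gives 9>3; P3→Y gives 9>8]
(A,P,Y): not NE [P2→S gives 8>7]
(A,P,Z): not NE [P2→R gives 8>4; P3→Y gives 9>7]
(A,Q,X): not NE [P2→P gives 8>4; P3→Y gives 7>2]
(A,Q,Y): not NE [P2→S gives 8>3]
(A,Q,Z): not NE [P1→B gives 3>1; P2→R gives 8>2; P3→Y gives 7>6]
(A,R,X): not NE [P1→B gives 4>1; P2→P gives 8>2; P3→Z gives 8>5]
(A,R,Y): not NE [P1→B gives 4>2; P2→S gives 8>1; P3→Z gives 8>0]
(A,R,Z): not NE [P1→B gives 3>0]
(A,S,X): not NE [P1→B gives 9>3; P2→P gives 8>7; P3→Z gives 7>5]
(A,S,Y): not NE [P3→Z gives 7>3]
(A,S,Z): not NE [P2→R gives 8>6]
(B,P,X): not NE [P2→R gives 9>6; P3→Y gives 4>2]
(B,P,Y): not NE [P1→A gives 2>0; P2→S gives 8>2]
(B,P,Z): not NE [P2→R gives 7>0; P3→Y gives 4>3]
(B,Q,X): not NE [P2→R gives 9>3]
(B,Q,Y): not NE [P1→A gives 7>2; P2→S gives 8>7; P3→X gives 7>5]
(B,Q,Z): not NE [P2→R gives 7>5; P3→X gives 7>6]
(B,R,X): not NE [P3→Z gives 6>1]
(B,R,Y): not NE [P2→S gives 8>0; P3→Z gives 6>4]
(B,R,Z): NE
(B,S,X): not NE [P2→R gives 9>2; P3→Y gives 10>5]
(B,S,Y): NE
(B,S,Z): not NE [P1→A gives 8>2; P2→R gives 7>1; P3→Y gives 10>8]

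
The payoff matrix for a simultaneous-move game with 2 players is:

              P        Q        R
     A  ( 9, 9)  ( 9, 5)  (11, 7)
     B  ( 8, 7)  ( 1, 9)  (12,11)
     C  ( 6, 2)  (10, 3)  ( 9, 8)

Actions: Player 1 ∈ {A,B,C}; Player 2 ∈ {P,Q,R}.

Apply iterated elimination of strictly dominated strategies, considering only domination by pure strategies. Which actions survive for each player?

IESDS → P1:{A,B} P2:{P,R}

P2 drop Q (R beats it: A:7>5 B:11>9 C:8>3)
P1 drop C (A beats it: P:9>6 R:11>9)
P1→{A,B} P2→{P,R}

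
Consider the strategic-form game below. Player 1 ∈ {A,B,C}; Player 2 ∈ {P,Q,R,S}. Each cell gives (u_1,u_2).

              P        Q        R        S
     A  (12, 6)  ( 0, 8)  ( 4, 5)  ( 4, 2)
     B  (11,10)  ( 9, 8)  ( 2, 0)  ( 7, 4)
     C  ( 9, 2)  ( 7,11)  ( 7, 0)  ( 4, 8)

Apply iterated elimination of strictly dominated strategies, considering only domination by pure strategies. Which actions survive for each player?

P2 drop R (P beats it: A:6>5 B:10>0 C:2>0)
P1 drop C (B beats it: P:11>9 Q:9>7 S:7>4)
P2 drop S (P beats it: A:6>2 B:10>4)
P1→{A,B} P2→{P,Q}

IESDS → P1:{A,B} P2:{P,Q}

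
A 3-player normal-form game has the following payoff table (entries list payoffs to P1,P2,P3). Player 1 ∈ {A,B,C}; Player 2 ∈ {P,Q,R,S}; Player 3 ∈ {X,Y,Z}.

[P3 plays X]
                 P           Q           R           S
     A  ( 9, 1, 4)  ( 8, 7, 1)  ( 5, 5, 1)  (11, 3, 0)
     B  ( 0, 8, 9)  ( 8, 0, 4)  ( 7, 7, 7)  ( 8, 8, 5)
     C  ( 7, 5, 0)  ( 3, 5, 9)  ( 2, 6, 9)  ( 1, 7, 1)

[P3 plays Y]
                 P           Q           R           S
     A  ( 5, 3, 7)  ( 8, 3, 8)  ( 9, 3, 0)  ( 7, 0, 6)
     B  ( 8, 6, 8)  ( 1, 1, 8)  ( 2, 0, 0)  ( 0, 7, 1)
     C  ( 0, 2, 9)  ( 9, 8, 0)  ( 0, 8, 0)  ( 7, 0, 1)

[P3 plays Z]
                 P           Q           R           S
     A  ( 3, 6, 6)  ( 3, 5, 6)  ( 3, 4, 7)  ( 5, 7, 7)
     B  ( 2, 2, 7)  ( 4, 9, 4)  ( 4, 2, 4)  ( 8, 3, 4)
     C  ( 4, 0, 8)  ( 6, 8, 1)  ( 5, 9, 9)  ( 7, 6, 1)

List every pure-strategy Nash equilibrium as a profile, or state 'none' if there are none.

(A,P,X): not NE [P2→Q gives 7>1; P3→Y gives 7>4]
(A,P,Y): not NE [P1→B gives 8>5]
(A,P,Z): not NE [P1→C gives 4>3; P2→S gives 7>6; P3→Y gives 7>6]
(A,Q,X): not NE [P3→Y gives 8>1]
(A,Q,Y): not NE [P1→C gives 9>8]
(A,Q,Z): not NE [P1→C gives 6>3; P2→S gives 7>5; P3→Y gives 8>6]
(A,R,X): not NE [P1→B gives 7>5; P2→Q gives 7>5; P3→Z gives 7>1]
(A,R,Y): not NE [P3→Z gives 7>0]
(A,R,Z): not NE [P1→C gives 5>3; P2→S gives 7>4]
(A,S,X): not NE [P2→Q gives 7>3; P3→Z gives 7>0]
(A,S,Y): not NE [P2→R gives 3>0; P3→Z gives 7>6]
(A,S,Z): not NE [P1→B gives 8>5]
(B,P,X): not NE [P1→A gives 9>0]
(B,P,Y): not NE [P2→S gives 7>6; P3→X gives 9>8]
(B,P,Z): not NE [P1→C gives 4>2; P2→Q gives 9>2; P3→X gives 9>7]
(B,Q,X): not NE [P2→S gives 8>0; P3→Y gives 8>4]
(B,Q,Y): not NE [P1→C gives 9>1; P2→S gives 7>1]
(B,Q,Z): not NE [P1→C gives 6>4; P3→Y gives 8>4]
(B,R,X): not NE [P2→S gives 8>7]
(B,R,Y): not NE [P1→A gives 9>2; P2→S gives 7>0; P3→X gives 7>0]
(B,R,Z): not NE [P1→C gives 5>4; P2→Q gives 9>2; P3→X gives 7>4]
(B,S,X): not NE [P1→A gives 11>8]
(B,S,Y): not NE [P1→C gives 7>0; P3→X gives 5>1]
(B,S,Z): not NE [P2→Q gives 9>3; P3→X gives 5>4]
(C,P,X): not NE [P1→A gives 9>7; P2→S gives 7>5; P3→Y gives 9>0]
(C,P,Y): not NE [P1→B gives 8>0; P2→R gives 8>2]
(C,P,Z): not NE [P2→R gives 9>0; P3→Y gives 9>8]
(C,Q,X): not NE [P1→B gives 8>3; P2→S gives 7>5]
(C,Q,Y): not NE [P3→X gives 9>0]
(C,Q,Z): not NE [P2→R gives 9>8; P3→X gives 9>1]
(C,R,X): not NE [P1→B gives 7>2; P2→S gives 7>6]
(C,R,Y): not NE [P1→A gives 9>0; P3→Z gives 9>0]
(C,R,Z): NE
(C,S,X): not NE [P1→A gives 11>1]
(C,S,Y): not NE [P2→R gives 8>0]
(C,S,Z): not NE [P1→B gives 8>7; P2→R gives 9>6]

NE set: (C,R,Z)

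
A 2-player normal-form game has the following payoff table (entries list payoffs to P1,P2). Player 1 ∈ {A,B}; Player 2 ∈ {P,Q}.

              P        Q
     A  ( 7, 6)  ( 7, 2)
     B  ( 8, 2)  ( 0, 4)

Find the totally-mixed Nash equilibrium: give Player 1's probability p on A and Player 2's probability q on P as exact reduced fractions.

P1 indiff ⇒ q·7+(1-q)·7 = q·8+(1-q)·0 ⇒ q(-1) = (1-q)(-7) ⇒ q = 7/8
P2 indiff ⇒ p·6+(1-p)·2 = p·2+(1-p)·4 ⇒ p(4) = (1-p)(2) ⇒ p = 1/3

p=1/3, q=7/8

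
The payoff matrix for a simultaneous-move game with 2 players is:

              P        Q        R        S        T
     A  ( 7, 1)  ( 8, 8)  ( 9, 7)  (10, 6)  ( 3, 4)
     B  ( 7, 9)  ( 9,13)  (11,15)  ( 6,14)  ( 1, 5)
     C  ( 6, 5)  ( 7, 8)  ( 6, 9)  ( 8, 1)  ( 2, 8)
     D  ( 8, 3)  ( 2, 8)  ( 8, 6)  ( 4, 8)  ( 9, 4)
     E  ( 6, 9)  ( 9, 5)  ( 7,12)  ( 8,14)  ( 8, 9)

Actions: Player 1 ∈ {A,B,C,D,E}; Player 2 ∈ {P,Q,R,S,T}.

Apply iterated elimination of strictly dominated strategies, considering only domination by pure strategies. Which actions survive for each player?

P1 drop C (A beats it: P:7>6 Q:8>7 R:9>6 S:10>8 T:3>2)
P2 drop P (R beats it: A:7>1 B:15>9 D:6>3 E:12>9)
P2 drop T (R beats it: A:7>4 B:15>5 D:6>4 E:12>9)
P1 drop D (A beats it: Q:8>2 R:9>8 S:10>4)
P1→{A,B,E} P2→{Q,R,S}

Remaining: P1:{A,B,E} P2:{Q,R,S}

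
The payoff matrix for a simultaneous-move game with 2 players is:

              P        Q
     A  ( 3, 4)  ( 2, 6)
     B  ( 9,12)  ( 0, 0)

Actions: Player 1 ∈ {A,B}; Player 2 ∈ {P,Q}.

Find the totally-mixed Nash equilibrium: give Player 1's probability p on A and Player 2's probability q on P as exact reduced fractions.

P1 indiff ⇒ q·3+(1-q)·2 = q·9+(1-q)·0 ⇒ q(-6) = (1-q)(-2) ⇒ q = 1/4
P2 indiff ⇒ p·4+(1-p)·12 = p·6+(1-p)·0 ⇒ p(-2) = (1-p)(-12) ⇒ p = 6/7

P1 mixes 6/7 on A; P2 mixes 1/4 on P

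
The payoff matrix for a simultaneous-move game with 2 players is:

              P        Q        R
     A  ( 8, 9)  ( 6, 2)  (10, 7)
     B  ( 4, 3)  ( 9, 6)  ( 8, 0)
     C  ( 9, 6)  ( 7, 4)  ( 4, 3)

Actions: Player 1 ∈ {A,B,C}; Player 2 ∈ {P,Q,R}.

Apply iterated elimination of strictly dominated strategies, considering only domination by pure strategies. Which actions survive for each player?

P2 drop R (P beats it: A:9>7 B:3>0 C:6>3)
P1 drop A (C beats it: P:9>8 Q:7>6)
P1→{B,C} P2→{P,Q}

IESDS → P1:{B,C} P2:{P,Q}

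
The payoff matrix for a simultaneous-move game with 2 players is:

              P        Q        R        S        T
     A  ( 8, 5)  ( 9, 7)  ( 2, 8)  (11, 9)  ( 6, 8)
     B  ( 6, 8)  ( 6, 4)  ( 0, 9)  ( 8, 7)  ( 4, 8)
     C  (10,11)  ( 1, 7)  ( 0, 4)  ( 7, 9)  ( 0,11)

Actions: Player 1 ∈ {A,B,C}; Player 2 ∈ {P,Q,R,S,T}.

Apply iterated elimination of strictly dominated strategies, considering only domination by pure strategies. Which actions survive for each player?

P1 drop B (A beats it: P:8>6 Q:9>6 R:2>0 S:11>8 T:6>4)
P2 drop Q (S beats it: A:9>7 C:9>7)
P2 drop R (S beats it: A:9>8 C:9>4)
P1→{A,C} P2→{P,S,T}

Survivors P1:{A,C} P2:{P,S,T}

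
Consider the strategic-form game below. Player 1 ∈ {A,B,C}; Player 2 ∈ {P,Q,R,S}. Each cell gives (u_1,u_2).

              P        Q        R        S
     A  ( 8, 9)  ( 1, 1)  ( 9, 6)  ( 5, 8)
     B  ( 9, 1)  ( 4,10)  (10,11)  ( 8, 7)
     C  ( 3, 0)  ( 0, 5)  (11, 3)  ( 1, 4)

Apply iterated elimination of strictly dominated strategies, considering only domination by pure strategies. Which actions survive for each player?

P1 drop A (B beats it: P:9>8 Q:4>1 R:10>9 S:8>5)
P2 drop P (Q beats it: B:10>1 C:5>0)
P2 drop S (Q beats it: B:10>7 C:5>4)
P1→{B,C} P2→{Q,R}

Survivors P1:{B,C} P2:{Q,R}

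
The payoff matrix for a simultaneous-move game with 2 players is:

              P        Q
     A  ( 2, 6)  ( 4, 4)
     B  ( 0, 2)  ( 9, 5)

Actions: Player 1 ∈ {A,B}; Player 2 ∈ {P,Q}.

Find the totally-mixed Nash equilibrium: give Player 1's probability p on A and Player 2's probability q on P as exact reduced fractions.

P1 indiff ⇒ q·2+(1-q)·4 = q·0+(1-q)·9 ⇒ q(2) = (1-q)(5) ⇒ q = 5/7
P2 indiff ⇒ p·6+(1-p)·2 = p·4+(1-p)·5 ⇒ p(2) = (1-p)(3) ⇒ p = 3/5

P1 mixes 3/5 on A; P2 mixes 5/7 on P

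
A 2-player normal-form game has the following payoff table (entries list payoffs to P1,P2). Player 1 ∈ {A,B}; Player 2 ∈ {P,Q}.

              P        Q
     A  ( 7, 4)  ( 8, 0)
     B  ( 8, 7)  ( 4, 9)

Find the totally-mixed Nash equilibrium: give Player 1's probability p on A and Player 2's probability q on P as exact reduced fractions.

P1 indiff ⇒ q·7+(1-q)·8 = q·8+(1-q)·4 ⇒ q(-1) = (1-q)(-4) ⇒ q = 4/5
P2 indiff ⇒ p·4+(1-p)·7 = p·0+(1-p)·9 ⇒ p(4) = (1-p)(2) ⇒ p = 1/3

P1 mixes 1/3 on A; P2 mixes 4/5 on P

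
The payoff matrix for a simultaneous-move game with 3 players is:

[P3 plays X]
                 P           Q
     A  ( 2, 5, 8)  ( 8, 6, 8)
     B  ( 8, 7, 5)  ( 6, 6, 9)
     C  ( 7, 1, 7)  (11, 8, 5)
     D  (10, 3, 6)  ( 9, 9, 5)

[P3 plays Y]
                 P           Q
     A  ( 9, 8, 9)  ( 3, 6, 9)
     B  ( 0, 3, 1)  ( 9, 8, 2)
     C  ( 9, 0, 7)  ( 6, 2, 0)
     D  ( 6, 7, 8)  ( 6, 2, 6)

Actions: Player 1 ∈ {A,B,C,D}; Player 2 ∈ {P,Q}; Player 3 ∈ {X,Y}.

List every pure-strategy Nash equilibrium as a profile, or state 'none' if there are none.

(A,P,X): not NE [P1→D gives 10>2; P2→Q gives 6>5; P3→Y gives 9>8]
(A,P,Y): NE
(A,Q,X): not NE [P1→C gives 11>8; P3→Y gives 9>8]
(A,Q,Y): not NE [P1→B gives 9>3; P2→P gives 8>6]
(B,P,X): not NE [P1→D gives 10>8]
(B,P,Y): not NE [P1→C gives 9>0; P2→Q gives 8>3; P3→X gives 5>1]
(B,Q,X): not NE [P1→C gives 11>6; P2→P gives 7>6]
(B,Q,Y): not NE [P3→X gives 9>2]
(C,P,X): not NE [P1→D gives 10>7; P2→Q gives 8>1]
(C,P,Y): not NE [P2→Q gives 2>0]
(C,Q,X): NE
(C,Q,Y): not NE [P1→B gives 9>6; P3→X gives 5>0]
(D,P,X): not NE [P2→Q gives 9>3; P3→Y gives 8>6]
(D,P,Y): not NE [P1→C gives 9>6]
(D,Q,X): not NE [P1→C gives 11>9; P3→Y gives 6>5]
(D,Q,Y): not NE [P1→B gives 9>6; P2→P gives 7>2]

PSNE = {(A,P,Y), (C,Q,X)}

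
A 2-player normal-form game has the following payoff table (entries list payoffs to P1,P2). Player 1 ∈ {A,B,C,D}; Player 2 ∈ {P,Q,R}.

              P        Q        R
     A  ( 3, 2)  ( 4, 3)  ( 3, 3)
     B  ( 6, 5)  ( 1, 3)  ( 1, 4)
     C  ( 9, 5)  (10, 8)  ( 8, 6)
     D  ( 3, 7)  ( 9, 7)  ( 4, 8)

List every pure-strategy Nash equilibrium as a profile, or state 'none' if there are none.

(A,P): not NE [P1→C gives 9>3; P2→R gives 3>2]
(A,Q): not NE [P1→C gives 10>4]
(A,R): not NE [P1→C gives 8>3]
(B,P): not NE [P1→C gives 9>6]
(B,Q): not NE [P1→C gives 10>1; P2→P gives 5>3]
(B,R): not NE [P1→C gives 8>1; P2→P gives 5>4]
(C,P): not NE [P2→Q gives 8>5]
(C,Q): NE
(C,R): not NE [P2→Q gives 8>6]
(D,P): not NE [P1→C gives 9>3; P2→R gives 8>7]
(D,Q): not NE [P1→C gives 10>9; P2→R gives 8>7]
(D,R): not NE [P1→C gives 8>4]

Nash profiles: (C,Q)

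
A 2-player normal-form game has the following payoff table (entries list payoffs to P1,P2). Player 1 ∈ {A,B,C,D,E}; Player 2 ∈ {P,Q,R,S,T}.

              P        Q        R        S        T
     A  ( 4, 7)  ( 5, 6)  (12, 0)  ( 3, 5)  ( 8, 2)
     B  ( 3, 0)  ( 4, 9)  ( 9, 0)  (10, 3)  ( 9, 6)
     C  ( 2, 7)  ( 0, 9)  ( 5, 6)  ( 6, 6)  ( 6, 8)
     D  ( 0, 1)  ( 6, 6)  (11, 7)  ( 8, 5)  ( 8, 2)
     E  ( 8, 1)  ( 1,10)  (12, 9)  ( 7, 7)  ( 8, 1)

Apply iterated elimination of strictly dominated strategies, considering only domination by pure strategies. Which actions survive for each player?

P1 drop C (B beats it: P:3>2 Q:4>0 R:9>5 S:10>6 T:9>6)
P2 drop S (Q beats it: A:6>5 B:9>3 D:6>5 E:10>7)
P2 drop T (Q beats it: A:6>2 B:9>6 D:6>2 E:10>1)
P1 drop B (A beats it: P:4>3 Q:5>4 R:12>9)
P1→{A,D,E} P2→{P,Q,R}

Remaining: P1:{A,D,E} P2:{P,Q,R}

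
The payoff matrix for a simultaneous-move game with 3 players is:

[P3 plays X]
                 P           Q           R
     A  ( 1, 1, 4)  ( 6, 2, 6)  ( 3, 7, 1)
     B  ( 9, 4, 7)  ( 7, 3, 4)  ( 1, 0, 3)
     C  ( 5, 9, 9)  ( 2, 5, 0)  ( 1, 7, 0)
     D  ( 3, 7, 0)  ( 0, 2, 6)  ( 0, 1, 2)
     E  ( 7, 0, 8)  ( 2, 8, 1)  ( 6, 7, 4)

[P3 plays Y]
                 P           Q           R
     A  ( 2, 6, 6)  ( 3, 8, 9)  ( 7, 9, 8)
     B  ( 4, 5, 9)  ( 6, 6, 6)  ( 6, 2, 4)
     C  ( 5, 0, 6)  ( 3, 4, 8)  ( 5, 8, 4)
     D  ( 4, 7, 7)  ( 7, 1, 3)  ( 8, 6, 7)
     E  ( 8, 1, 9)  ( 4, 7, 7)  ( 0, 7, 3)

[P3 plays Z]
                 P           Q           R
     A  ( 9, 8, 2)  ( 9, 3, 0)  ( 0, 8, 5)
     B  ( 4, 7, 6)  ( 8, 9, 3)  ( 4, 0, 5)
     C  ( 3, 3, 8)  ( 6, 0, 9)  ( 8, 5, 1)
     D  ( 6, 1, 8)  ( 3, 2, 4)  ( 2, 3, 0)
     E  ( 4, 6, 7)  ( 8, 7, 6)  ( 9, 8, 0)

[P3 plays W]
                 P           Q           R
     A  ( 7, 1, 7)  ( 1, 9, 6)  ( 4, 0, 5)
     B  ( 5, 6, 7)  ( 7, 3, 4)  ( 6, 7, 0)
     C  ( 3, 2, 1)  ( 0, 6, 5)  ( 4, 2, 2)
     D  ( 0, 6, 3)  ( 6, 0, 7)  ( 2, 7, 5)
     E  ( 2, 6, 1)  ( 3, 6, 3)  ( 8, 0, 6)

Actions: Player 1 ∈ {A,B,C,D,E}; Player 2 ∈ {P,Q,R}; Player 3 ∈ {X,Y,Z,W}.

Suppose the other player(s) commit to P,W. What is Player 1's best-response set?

argmax u_1 = {A}

u_1(A vs P,W) = 7
u_1(B vs P,W) = 5
u_1(C vs P,W) = 3
u_1(D vs P,W) = 0
u_1(E vs P,W) = 2
max payoff 7 at {A}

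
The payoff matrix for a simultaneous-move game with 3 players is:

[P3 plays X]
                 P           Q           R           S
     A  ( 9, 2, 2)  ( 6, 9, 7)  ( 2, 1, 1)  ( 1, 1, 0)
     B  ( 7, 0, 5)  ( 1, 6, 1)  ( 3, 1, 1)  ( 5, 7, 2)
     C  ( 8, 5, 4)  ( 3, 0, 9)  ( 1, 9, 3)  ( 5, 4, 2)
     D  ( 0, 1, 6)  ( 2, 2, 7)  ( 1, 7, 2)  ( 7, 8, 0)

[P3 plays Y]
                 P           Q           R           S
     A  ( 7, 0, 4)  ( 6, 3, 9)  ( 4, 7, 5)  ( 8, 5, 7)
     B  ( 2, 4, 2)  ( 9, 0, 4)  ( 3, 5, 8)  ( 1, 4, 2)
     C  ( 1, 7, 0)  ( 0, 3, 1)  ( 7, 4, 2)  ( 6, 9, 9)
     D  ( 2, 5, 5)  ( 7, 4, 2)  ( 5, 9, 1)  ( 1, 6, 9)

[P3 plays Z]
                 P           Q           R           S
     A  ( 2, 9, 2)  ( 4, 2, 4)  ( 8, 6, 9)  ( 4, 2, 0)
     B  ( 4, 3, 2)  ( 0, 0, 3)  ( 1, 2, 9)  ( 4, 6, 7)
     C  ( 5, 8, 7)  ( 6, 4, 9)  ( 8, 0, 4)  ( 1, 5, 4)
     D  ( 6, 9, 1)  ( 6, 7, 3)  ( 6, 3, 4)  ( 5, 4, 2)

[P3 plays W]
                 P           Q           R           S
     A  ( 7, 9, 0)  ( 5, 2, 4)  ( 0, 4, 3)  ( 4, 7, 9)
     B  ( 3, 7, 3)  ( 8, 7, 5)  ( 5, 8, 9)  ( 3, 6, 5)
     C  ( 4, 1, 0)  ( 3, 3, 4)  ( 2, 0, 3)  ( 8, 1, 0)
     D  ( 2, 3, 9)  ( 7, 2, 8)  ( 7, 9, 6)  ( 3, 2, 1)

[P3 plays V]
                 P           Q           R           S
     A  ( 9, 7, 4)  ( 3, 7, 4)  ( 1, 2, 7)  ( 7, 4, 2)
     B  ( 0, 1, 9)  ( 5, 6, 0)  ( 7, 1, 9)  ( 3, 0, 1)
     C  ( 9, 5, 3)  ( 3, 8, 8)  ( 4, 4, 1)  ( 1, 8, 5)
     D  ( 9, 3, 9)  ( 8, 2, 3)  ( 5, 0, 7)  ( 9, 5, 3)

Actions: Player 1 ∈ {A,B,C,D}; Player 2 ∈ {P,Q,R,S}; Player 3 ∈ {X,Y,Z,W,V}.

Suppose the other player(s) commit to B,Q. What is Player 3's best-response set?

P3 best: {W}

u_3(X vs B,Q) = 1
u_3(Y vs B,Q) = 4
u_3(Z vs B,Q) = 3
u_3(W vs B,Q) = 5
u_3(V vs B,Q) = 0
max payoff 5 at {W}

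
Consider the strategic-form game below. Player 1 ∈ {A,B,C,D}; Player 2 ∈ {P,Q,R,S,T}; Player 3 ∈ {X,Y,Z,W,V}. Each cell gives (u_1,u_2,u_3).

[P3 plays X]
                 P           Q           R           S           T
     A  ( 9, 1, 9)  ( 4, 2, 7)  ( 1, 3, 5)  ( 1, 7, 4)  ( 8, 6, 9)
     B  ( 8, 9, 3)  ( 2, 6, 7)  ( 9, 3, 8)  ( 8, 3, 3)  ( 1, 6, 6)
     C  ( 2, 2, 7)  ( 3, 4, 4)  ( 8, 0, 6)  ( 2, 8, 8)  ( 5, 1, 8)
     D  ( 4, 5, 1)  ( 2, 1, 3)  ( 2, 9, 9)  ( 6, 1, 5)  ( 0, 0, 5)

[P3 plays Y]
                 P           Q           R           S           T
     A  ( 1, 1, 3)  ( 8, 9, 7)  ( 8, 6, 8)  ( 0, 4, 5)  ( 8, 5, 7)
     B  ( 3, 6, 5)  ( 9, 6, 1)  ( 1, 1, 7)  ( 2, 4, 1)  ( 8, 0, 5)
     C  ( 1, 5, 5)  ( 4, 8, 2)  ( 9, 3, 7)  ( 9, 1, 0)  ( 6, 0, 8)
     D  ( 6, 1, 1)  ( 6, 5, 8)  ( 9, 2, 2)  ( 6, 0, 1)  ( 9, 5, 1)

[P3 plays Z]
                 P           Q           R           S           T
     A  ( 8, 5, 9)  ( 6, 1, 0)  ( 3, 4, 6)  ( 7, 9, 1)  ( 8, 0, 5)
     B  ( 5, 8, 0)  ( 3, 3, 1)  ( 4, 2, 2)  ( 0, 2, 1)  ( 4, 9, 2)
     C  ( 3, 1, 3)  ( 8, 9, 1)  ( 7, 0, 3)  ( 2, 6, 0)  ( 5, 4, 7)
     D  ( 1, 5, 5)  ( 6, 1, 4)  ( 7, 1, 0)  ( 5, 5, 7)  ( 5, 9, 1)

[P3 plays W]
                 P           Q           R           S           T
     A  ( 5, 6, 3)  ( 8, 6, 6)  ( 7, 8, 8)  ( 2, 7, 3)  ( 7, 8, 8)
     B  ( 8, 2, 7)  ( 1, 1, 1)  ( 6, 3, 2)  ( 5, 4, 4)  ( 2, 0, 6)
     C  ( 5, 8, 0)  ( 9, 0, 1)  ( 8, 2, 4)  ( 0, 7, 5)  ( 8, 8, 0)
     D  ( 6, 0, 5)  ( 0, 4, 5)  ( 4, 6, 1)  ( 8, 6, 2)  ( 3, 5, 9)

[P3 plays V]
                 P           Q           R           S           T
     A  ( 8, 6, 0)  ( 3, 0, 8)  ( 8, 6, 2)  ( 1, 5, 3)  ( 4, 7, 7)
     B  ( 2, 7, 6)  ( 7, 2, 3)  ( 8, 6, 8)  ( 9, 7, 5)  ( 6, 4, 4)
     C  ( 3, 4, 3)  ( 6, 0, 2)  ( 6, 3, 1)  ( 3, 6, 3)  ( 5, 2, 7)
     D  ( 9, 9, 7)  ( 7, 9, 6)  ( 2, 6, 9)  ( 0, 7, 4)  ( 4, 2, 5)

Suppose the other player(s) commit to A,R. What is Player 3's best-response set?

P3 best: {Y,W}

u_3(X vs A,R) = 5
u_3(Y vs A,R) = 8
u_3(Z vs A,R) = 6
u_3(W vs A,R) = 8
u_3(V vs A,R) = 2
max payoff 8 at {Y,W}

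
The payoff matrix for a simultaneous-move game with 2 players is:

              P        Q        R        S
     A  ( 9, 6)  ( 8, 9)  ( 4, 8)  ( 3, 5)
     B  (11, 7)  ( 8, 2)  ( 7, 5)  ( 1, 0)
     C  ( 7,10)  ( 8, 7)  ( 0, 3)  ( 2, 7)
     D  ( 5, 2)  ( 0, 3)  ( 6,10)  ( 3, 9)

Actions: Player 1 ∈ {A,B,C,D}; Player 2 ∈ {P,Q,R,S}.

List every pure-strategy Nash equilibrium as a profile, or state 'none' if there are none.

Nash profiles: (A,Q), (B,P)

(A,P): not NE [P1→B gives 11>9; P2→Q gives 9>6]
(A,Q): NE
(A,R): not NE [P1→B gives 7>4; P2→Q gives 9>8]
(A,S): not NE [P2→Q gives 9>5]
(B,P): NE
(B,Q): not NE [P2→P gives 7>2]
(B,R): not NE [P2→P gives 7>5]
(B,S): not NE [P1→D gives 3>1; P2→P gives 7>0]
(C,P): not NE [P1→B gives 11>7]
(C,Q): not NE [P2→P gives 10>7]
(C,R): not NE [P1→B gives 7>0; P2→P gives 10>3]
(C,S): not NE [P1→D gives 3>2; P2→P gives 10>7]
(D,P): not NE [P1→B gives 11>5; P2→R gives 10>2]
(D,Q): not NE [P1→C gives 8>0; P2→R gives 10>3]
(D,R): not NE [P1→B gives 7>6]
(D,S): not NE [P2→R gives 10>9]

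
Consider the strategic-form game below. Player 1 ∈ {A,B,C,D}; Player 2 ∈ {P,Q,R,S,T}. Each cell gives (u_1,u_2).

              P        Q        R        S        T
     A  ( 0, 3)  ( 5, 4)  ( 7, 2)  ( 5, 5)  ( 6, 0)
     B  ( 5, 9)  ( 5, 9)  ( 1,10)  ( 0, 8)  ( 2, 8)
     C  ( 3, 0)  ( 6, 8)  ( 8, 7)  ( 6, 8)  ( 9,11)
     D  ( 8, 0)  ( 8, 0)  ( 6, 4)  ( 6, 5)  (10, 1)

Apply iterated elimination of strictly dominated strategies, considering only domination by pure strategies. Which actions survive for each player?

Remaining: P1:{C,D} P2:{S,T}

P1 drop A (C beats it: P:3>0 Q:6>5 R:8>7 S:6>5 T:9>6)
P1 drop B (D beats it: P:8>5 Q:8>5 R:6>1 S:6>0 T:10>2)
P2 drop P (R beats it: C:7>0 D:4>0)
P2 drop Q (T beats it: C:11>8 D:1>0)
P2 drop R (S beats it: C:8>7 D:5>4)
P1→{C,D} P2→{S,T}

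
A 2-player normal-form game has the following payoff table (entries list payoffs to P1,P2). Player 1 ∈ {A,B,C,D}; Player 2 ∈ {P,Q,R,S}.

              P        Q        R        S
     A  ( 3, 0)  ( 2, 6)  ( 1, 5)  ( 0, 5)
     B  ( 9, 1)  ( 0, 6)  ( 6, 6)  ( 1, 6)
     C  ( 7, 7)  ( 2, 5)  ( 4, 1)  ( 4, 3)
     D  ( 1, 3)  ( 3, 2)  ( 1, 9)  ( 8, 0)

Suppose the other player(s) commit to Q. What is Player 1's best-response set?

u_1(A vs Q) = 2
u_1(B vs Q) = 0
u_1(C vs Q) = 2
u_1(D vs Q) = 3
max payoff 3 at {D}

BR_1 = {D}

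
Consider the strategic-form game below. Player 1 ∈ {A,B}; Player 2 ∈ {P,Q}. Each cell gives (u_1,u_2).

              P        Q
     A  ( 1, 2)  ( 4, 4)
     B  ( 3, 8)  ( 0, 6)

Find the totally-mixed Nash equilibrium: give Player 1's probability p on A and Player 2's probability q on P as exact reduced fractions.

P1 mixes 1/2 on A; P2 mixes 2/3 on P

P1 indiff ⇒ q·1+(1-q)·4 = q·3+(1-q)·0 ⇒ q(-2) = (1-q)(-4) ⇒ q = 2/3
P2 indiff ⇒ p·2+(1-p)·8 = p·4+(1-p)·6 ⇒ p(-2) = (1-p)(-2) ⇒ p = 1/2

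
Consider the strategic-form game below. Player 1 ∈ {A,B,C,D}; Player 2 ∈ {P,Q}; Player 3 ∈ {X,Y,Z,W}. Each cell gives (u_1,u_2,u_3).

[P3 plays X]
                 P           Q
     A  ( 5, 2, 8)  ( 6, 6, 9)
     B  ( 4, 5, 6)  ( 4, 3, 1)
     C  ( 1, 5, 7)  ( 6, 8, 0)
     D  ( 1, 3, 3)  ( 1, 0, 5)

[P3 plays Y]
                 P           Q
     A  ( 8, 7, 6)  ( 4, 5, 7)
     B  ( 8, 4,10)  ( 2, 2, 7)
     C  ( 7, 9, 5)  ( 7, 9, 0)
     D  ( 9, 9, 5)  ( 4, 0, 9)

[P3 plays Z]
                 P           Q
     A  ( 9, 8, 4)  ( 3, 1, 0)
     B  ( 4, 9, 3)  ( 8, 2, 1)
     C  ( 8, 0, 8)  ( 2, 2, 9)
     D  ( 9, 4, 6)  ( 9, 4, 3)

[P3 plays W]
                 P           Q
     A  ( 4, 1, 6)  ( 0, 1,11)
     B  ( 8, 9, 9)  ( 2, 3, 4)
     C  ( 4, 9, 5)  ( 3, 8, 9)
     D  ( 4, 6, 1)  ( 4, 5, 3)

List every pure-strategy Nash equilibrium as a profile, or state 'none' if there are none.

NE set: (D,P,Z)

(A,P,X): not NE [P2→Q gives 6>2]
(A,P,Y): not NE [P1→D gives 9>8; P3→X gives 8>6]
(A,P,Z): not NE [P3→X gives 8>4]
(A,P,W): not NE [P1→B gives 8>4; P3→X gives 8>6]
(A,Q,X): not NE [P3→W gives 11>9]
(A,Q,Y): not NE [P1→C gives 7>4; P2→P gives 7>5; P3→W gives 11>7]
(A,Q,Z): not NE [P1→D gives 9>3; P2→P gives 8>1; P3→W gives 11>0]
(A,Q,W): not NE [P1→D gives 4>0]
(B,P,X): not NE [P1→A gives 5>4; P3→Y gives 10>6]
(B,P,Y): not NE [P1→D gives 9>8]
(B,P,Z): not NE [P1→D gives 9>4; P3→Y gives 10>3]
(B,P,W): not NE [P3→Y gives 10>9]
(B,Q,X): not NE [P1→C gives 6>4; P2→P gives 5>3; P3→Y gives 7>1]
(B,Q,Y): not NE [P1→C gives 7>2; P2→P gives 4>2]
(B,Q,Z): not NE [P1→D gives 9>8; P2→P gives 9>2; P3→Y gives 7>1]
(B,Q,W): not NE [P1→D gives 4>2; P2→P gives 9>3; P3→Y gives 7>4]
(C,P,X): not NE [P1→A gives 5>1; P2→Q gives 8>5; P3→Z gives 8>7]
(C,P,Y): not NE [P1→D gives 9>7; P3→Z gives 8>5]
(C,P,Z): not NE [P1→D gives 9>8; P2→Q gives 2>0]
(C,P,W): not NE [P1→B gives 8>4; P3→Z gives 8>5]
(C,Q,X): not NE [P3→W gives 9>0]
(C,Q,Y): not NE [P3→W gives 9>0]
(C,Q,Z): not NE [P1→D gives 9>2]
(C,Q,W): not NE [P1→D gives 4>3; P2→P gives 9>8]
(D,P,X): not NE [P1→A gives 5>1; P3→Z gives 6>3]
(D,P,Y): not NE [P3→Z gives 6>5]
(D,P,Z): NE
(D,P,W): not NE [P1→B gives 8>4; P3→Z gives 6>1]
(D,Q,X): not NE [P1→C gives 6>1; P2→P gives 3>0; P3→Y gives 9>5]
(D,Q,Y): not NE [P1→C gives 7>4; P2→P gives 9>0]
(D,Q,Z): not NE [P3→Y gives 9>3]
(D,Q,W): not NE [P2→P gives 6>5; P3→Y gives 9>3]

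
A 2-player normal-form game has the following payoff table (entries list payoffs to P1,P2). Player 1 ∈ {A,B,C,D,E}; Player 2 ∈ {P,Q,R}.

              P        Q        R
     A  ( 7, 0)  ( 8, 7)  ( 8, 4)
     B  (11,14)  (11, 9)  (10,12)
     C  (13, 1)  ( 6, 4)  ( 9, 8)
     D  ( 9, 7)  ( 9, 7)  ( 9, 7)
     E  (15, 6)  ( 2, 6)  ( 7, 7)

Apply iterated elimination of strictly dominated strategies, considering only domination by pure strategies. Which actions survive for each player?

Remaining: P1:{B,C,E} P2:{P,R}

P1 drop A (B beats it: P:11>7 Q:11>8 R:10>8)
P1 drop D (B beats it: P:11>9 Q:11>9 R:10>9)
P2 drop Q (R beats it: B:12>9 C:8>4 E:7>6)
P1→{B,C,E} P2→{P,R}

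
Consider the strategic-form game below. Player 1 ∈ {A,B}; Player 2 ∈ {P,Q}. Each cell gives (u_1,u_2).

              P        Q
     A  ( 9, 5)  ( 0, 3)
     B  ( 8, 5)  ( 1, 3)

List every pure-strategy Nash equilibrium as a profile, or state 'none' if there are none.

PSNE = {(A,P)}

(A,P): NE
(A,Q): not NE [P1→B gives 1>0; P2→P gives 5>3]
(B,P): not NE [P1→A gives 9>8]
(B,Q): not NE [P2→P gives 5>3]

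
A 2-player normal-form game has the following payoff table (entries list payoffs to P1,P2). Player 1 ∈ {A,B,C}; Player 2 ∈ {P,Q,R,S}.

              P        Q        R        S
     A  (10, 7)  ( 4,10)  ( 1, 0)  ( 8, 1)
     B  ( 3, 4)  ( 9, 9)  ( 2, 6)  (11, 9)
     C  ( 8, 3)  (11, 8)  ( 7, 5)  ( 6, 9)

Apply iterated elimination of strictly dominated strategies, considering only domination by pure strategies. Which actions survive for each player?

P2 drop P (Q beats it: A:10>7 B:9>4 C:8>3)
P1 drop A (B beats it: Q:9>4 R:2>1 S:11>8)
P2 drop R (Q beats it: B:9>6 C:8>5)
P1→{B,C} P2→{Q,S}

Survivors P1:{B,C} P2:{Q,S}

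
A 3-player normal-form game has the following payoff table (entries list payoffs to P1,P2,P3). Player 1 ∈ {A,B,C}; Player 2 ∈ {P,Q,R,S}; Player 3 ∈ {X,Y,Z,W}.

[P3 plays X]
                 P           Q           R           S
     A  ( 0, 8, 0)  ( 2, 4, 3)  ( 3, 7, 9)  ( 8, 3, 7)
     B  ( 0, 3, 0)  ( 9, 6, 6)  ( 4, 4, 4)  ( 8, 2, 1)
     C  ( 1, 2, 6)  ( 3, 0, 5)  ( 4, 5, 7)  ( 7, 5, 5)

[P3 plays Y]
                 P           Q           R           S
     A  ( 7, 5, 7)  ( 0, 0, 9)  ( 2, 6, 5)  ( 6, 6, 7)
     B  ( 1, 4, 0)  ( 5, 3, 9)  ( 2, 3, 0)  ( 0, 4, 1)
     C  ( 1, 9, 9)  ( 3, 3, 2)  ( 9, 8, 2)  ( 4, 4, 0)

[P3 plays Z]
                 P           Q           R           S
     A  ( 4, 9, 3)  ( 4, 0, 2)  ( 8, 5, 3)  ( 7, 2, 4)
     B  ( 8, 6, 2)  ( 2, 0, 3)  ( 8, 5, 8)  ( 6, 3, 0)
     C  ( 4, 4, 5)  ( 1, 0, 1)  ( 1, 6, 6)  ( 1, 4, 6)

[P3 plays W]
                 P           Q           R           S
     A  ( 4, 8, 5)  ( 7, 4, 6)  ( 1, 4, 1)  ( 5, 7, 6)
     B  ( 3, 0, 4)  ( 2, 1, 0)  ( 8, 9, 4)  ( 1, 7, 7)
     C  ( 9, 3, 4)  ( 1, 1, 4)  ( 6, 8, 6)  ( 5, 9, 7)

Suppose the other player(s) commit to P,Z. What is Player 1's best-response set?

u_1(A vs P,Z) = 4
u_1(B vs P,Z) = 8
u_1(C vs P,Z) = 4
max payoff 8 at {B}

P1 best: {B}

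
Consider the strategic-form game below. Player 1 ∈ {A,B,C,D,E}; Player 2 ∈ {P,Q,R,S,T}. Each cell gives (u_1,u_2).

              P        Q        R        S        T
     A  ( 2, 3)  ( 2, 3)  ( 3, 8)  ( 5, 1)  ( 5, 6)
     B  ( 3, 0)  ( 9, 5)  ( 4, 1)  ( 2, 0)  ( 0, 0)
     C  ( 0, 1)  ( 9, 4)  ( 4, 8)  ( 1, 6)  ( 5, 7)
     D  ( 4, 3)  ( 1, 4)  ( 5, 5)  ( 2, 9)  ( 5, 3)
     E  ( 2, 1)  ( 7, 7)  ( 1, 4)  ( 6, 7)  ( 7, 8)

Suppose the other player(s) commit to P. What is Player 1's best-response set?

argmax u_1 = {D}

u_1(A vs P) = 2
u_1(B vs P) = 3
u_1(C vs P) = 0
u_1(D vs P) = 4
u_1(E vs P) = 2
max payoff 4 at {D}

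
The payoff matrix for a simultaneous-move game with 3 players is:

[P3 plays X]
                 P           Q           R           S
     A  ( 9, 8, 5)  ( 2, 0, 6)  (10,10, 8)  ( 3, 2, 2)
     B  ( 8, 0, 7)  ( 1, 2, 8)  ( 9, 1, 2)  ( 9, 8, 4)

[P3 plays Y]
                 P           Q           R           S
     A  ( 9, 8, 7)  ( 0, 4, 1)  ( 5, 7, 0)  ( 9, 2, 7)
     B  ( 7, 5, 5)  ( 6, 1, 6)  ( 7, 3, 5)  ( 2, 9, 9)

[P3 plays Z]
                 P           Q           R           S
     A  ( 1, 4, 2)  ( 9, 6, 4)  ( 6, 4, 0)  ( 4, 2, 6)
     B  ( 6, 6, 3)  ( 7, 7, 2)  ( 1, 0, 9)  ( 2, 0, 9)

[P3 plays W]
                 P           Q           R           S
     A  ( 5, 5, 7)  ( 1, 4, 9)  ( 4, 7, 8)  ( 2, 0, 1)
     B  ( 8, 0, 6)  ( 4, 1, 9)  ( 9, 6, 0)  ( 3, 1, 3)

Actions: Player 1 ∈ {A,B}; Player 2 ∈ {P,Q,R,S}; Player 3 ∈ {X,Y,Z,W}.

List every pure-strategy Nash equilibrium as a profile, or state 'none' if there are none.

Nash profiles: (A,P,Y), (A,R,X)

(A,P,X): not NE [P2→R gives 10>8; P3→W gives 7>5]
(A,P,Y): NE
(A,P,Z): not NE [P1→B gives 6>1; P2→Q gives 6>4; P3→W gives 7>2]
(A,P,W): not NE [P1→B gives 8>5; P2→R gives 7>5]
(A,Q,X): not NE [P2→R gives 10>0; P3→W gives 9>6]
(A,Q,Y): not NE [P1→B gives 6>0; P2→P gives 8>4; P3→W gives 9>1]
(A,Q,Z): not NE [P3→W gives 9>4]
(A,Q,W): not NE [P1→B gives 4>1; P2→R gives 7>4]
(A,R,X): NE
(A,R,Y): not NE [P1→B gives 7>5; P2→P gives 8>7; P3→W gives 8>0]
(A,R,Z): not NE [P2→Q gives 6>4; P3→W gives 8>0]
(A,R,W): not NE [P1→B gives 9>4]
(A,S,X): not NE [P1→B gives 9>3; P2→R gives 10>2; P3→Y gives 7>2]
(A,S,Y): not NE [P2→P gives 8>2]
(A,S,Z): not NE [P2→Q gives 6>2; P3→Y gives 7>6]
(A,S,W): not NE [P1→B gives 3>2; P2→R gives 7>0; P3→Y gives 7>1]
(B,P,X): not NE [P1→A gives 9>8; P2→S gives 8>0]
(B,P,Y): not NE [P1→A gives 9>7; P2→S gives 9>5; P3→X gives 7>5]
(B,P,Z): not NE [P2→Q gives 7>6; P3→X gives 7>3]
(B,P,W): not NE [P2→R gives 6>0; P3→X gives 7>6]
(B,Q,X): not NE [P1→A gives 2>1; P2→S gives 8>2; P3→W gives 9>8]
(B,Q,Y): not NE [P2→S gives 9>1; P3→W gives 9>6]
(B,Q,Z): not NE [P1→A gives 9>7; P3→W gives 9>2]
(B,Q,W): not NE [P2→R gives 6>1]
(B,R,X): not NE [P1→A gives 10>9; P2→S gives 8>1; P3→Z gives 9>2]
(B,R,Y): not NE [P2→S gives 9>3; P3→Z gives 9>5]
(B,R,Z): not NE [P1→A gives 6>1; P2→Q gives 7>0]
(B,R,W): not NE [P3→Z gives 9>0]
(B,S,X): not NE [P3→Z gives 9>4]
(B,S,Y): not NE [P1→A gives 9>2]
(B,S,Z): not NE [P1→A gives 4>2; P2→Q gives 7>0]
(B,S,W): not NE [P2→R gives 6>1; P3→Z gives 9>3]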